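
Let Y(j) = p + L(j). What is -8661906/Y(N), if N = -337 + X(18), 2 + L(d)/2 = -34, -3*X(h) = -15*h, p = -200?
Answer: 4330953/136 ≈ 31845.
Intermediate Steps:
X(h) = 5*h (X(h) = -(-5)*h = 5*h)
L(d) = -72 (L(d) = -4 + 2*(-34) = -4 - 68 = -72)
N = -247 (N = -337 + 5*18 = -337 + 90 = -247)
Y(j) = -272 (Y(j) = -200 - 72 = -272)
-8661906/Y(N) = -8661906/(-272) = -8661906*(-1/272) = 4330953/136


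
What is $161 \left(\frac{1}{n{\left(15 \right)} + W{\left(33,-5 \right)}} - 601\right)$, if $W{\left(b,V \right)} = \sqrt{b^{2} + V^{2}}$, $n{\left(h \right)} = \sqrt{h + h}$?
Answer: $\frac{161 \left(1 - 601 \sqrt{30} - 601 \sqrt{1114}\right)}{\sqrt{30} + \sqrt{1114}} \approx -96757.0$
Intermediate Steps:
$n{\left(h \right)} = \sqrt{2} \sqrt{h}$ ($n{\left(h \right)} = \sqrt{2 h} = \sqrt{2} \sqrt{h}$)
$W{\left(b,V \right)} = \sqrt{V^{2} + b^{2}}$
$161 \left(\frac{1}{n{\left(15 \right)} + W{\left(33,-5 \right)}} - 601\right) = 161 \left(\frac{1}{\sqrt{2} \sqrt{15} + \sqrt{\left(-5\right)^{2} + 33^{2}}} - 601\right) = 161 \left(\frac{1}{\sqrt{30} + \sqrt{25 + 1089}} - 601\right) = 161 \left(\frac{1}{\sqrt{30} + \sqrt{1114}} - 601\right) = 161 \left(-601 + \frac{1}{\sqrt{30} + \sqrt{1114}}\right) = -96761 + \frac{161}{\sqrt{30} + \sqrt{1114}}$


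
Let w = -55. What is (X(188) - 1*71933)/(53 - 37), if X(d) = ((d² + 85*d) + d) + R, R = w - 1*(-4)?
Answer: -2559/2 ≈ -1279.5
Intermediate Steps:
R = -51 (R = -55 - 1*(-4) = -55 + 4 = -51)
X(d) = -51 + d² + 86*d (X(d) = ((d² + 85*d) + d) - 51 = (d² + 86*d) - 51 = -51 + d² + 86*d)
(X(188) - 1*71933)/(53 - 37) = ((-51 + 188² + 86*188) - 1*71933)/(53 - 37) = ((-51 + 35344 + 16168) - 71933)/16 = (51461 - 71933)/16 = (1/16)*(-20472) = -2559/2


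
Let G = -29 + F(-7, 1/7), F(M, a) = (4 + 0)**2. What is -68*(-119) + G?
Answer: 8079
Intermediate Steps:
F(M, a) = 16 (F(M, a) = 4**2 = 16)
G = -13 (G = -29 + 16 = -13)
-68*(-119) + G = -68*(-119) - 13 = 8092 - 13 = 8079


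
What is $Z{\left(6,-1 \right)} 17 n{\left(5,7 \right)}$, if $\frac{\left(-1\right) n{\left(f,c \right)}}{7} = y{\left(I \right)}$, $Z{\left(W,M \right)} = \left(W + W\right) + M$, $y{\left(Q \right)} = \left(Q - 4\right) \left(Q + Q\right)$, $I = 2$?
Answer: $10472$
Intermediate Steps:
$y{\left(Q \right)} = 2 Q \left(-4 + Q\right)$ ($y{\left(Q \right)} = \left(-4 + Q\right) 2 Q = 2 Q \left(-4 + Q\right)$)
$Z{\left(W,M \right)} = M + 2 W$ ($Z{\left(W,M \right)} = 2 W + M = M + 2 W$)
$n{\left(f,c \right)} = 56$ ($n{\left(f,c \right)} = - 7 \cdot 2 \cdot 2 \left(-4 + 2\right) = - 7 \cdot 2 \cdot 2 \left(-2\right) = \left(-7\right) \left(-8\right) = 56$)
$Z{\left(6,-1 \right)} 17 n{\left(5,7 \right)} = \left(-1 + 2 \cdot 6\right) 17 \cdot 56 = \left(-1 + 12\right) 17 \cdot 56 = 11 \cdot 17 \cdot 56 = 187 \cdot 56 = 10472$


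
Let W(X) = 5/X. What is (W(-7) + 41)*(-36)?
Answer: -10152/7 ≈ -1450.3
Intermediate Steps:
(W(-7) + 41)*(-36) = (5/(-7) + 41)*(-36) = (5*(-⅐) + 41)*(-36) = (-5/7 + 41)*(-36) = (282/7)*(-36) = -10152/7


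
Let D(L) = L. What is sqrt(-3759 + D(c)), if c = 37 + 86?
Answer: 6*I*sqrt(101) ≈ 60.299*I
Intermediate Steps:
c = 123
sqrt(-3759 + D(c)) = sqrt(-3759 + 123) = sqrt(-3636) = 6*I*sqrt(101)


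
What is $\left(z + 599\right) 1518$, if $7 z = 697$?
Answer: $\frac{7423020}{7} \approx 1.0604 \cdot 10^{6}$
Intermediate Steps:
$z = \frac{697}{7}$ ($z = \frac{1}{7} \cdot 697 = \frac{697}{7} \approx 99.571$)
$\left(z + 599\right) 1518 = \left(\frac{697}{7} + 599\right) 1518 = \frac{4890}{7} \cdot 1518 = \frac{7423020}{7}$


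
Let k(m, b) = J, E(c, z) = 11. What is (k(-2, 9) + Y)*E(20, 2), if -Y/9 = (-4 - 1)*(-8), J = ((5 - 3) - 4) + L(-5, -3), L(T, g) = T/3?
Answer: -12001/3 ≈ -4000.3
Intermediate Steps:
L(T, g) = T/3 (L(T, g) = T*(⅓) = T/3)
J = -11/3 (J = ((5 - 3) - 4) + (⅓)*(-5) = (2 - 4) - 5/3 = -2 - 5/3 = -11/3 ≈ -3.6667)
k(m, b) = -11/3
Y = -360 (Y = -9*(-4 - 1)*(-8) = -(-45)*(-8) = -9*40 = -360)
(k(-2, 9) + Y)*E(20, 2) = (-11/3 - 360)*11 = -1091/3*11 = -12001/3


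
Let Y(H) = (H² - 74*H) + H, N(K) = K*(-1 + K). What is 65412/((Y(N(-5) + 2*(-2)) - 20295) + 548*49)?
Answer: 65412/5335 ≈ 12.261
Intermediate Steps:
Y(H) = H² - 73*H
65412/((Y(N(-5) + 2*(-2)) - 20295) + 548*49) = 65412/(((-5*(-1 - 5) + 2*(-2))*(-73 + (-5*(-1 - 5) + 2*(-2))) - 20295) + 548*49) = 65412/(((-5*(-6) - 4)*(-73 + (-5*(-6) - 4)) - 20295) + 26852) = 65412/(((30 - 4)*(-73 + (30 - 4)) - 20295) + 26852) = 65412/((26*(-73 + 26) - 20295) + 26852) = 65412/((26*(-47) - 20295) + 26852) = 65412/((-1222 - 20295) + 26852) = 65412/(-21517 + 26852) = 65412/5335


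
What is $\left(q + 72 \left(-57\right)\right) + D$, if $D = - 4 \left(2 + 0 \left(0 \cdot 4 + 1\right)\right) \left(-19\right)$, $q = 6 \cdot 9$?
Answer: $-3898$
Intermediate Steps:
$q = 54$
$D = 152$ ($D = - 4 \left(2 + 0 \left(0 + 1\right)\right) \left(-19\right) = - 4 \left(2 + 0 \cdot 1\right) \left(-19\right) = - 4 \left(2 + 0\right) \left(-19\right) = \left(-4\right) 2 \left(-19\right) = \left(-8\right) \left(-19\right) = 152$)
$\left(q + 72 \left(-57\right)\right) + D = \left(54 + 72 \left(-57\right)\right) + 152 = \left(54 - 4104\right) + 152 = -4050 + 152 = -3898$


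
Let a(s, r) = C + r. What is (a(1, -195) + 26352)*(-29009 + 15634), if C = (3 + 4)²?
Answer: -350505250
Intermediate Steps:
C = 49 (C = 7² = 49)
a(s, r) = 49 + r
(a(1, -195) + 26352)*(-29009 + 15634) = ((49 - 195) + 26352)*(-29009 + 15634) = (-146 + 26352)*(-13375) = 26206*(-13375) = -350505250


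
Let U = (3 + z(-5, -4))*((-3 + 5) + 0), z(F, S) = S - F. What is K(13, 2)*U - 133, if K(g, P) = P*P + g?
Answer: 3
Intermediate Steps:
K(g, P) = g + P² (K(g, P) = P² + g = g + P²)
U = 8 (U = (3 + (-4 - 1*(-5)))*((-3 + 5) + 0) = (3 + (-4 + 5))*(2 + 0) = (3 + 1)*2 = 4*2 = 8)
K(13, 2)*U - 133 = (13 + 2²)*8 - 133 = (13 + 4)*8 - 133 = 17*8 - 133 = 136 - 133 = 3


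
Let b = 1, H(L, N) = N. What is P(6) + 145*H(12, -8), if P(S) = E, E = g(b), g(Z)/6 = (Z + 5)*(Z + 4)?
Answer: -980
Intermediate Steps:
g(Z) = 6*(4 + Z)*(5 + Z) (g(Z) = 6*((Z + 5)*(Z + 4)) = 6*((5 + Z)*(4 + Z)) = 6*((4 + Z)*(5 + Z)) = 6*(4 + Z)*(5 + Z))
E = 180 (E = 120 + 6*1² + 54*1 = 120 + 6*1 + 54 = 120 + 6 + 54 = 180)
P(S) = 180
P(6) + 145*H(12, -8) = 180 + 145*(-8) = 180 - 1160 = -980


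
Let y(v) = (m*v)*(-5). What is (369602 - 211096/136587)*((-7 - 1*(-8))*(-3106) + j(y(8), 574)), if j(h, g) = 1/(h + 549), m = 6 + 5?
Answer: -5697013842439578/4962661 ≈ -1.1480e+9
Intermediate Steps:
m = 11
y(v) = -55*v (y(v) = (11*v)*(-5) = -55*v)
j(h, g) = 1/(549 + h)
(369602 - 211096/136587)*((-7 - 1*(-8))*(-3106) + j(y(8), 574)) = (369602 - 211096/136587)*((-7 - 1*(-8))*(-3106) + 1/(549 - 55*8)) = (369602 - 211096*1/136587)*((-7 + 8)*(-3106) + 1/(549 - 440)) = (369602 - 211096/136587)*(1*(-3106) + 1/109) = 50482617278*(-3106 + 1/109)/136587 = (50482617278/136587)*(-338553/109) = -5697013842439578/4962661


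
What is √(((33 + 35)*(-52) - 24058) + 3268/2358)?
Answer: 2*I*√1065412913/393 ≈ 166.11*I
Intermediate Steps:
√(((33 + 35)*(-52) - 24058) + 3268/2358) = √((68*(-52) - 24058) + 3268*(1/2358)) = √((-3536 - 24058) + 1634/1179) = √(-27594 + 1634/1179) = √(-32531692/1179) = 2*I*√1065412913/393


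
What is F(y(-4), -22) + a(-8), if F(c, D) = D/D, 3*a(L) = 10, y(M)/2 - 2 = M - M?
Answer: 13/3 ≈ 4.3333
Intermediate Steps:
y(M) = 4 (y(M) = 4 + 2*(M - M) = 4 + 2*0 = 4 + 0 = 4)
a(L) = 10/3 (a(L) = (⅓)*10 = 10/3)
F(c, D) = 1
F(y(-4), -22) + a(-8) = 1 + 10/3 = 13/3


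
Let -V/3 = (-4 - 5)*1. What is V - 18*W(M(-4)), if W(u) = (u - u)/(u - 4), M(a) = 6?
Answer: 27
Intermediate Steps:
W(u) = 0 (W(u) = 0/(-4 + u) = 0)
V = 27 (V = -3*(-4 - 5) = -(-27) = -3*(-9) = 27)
V - 18*W(M(-4)) = 27 - 18*0 = 27 + 0 = 27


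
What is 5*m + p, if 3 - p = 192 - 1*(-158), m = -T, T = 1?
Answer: -352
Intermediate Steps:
m = -1 (m = -1*1 = -1)
p = -347 (p = 3 - (192 - 1*(-158)) = 3 - (192 + 158) = 3 - 1*350 = 3 - 350 = -347)
5*m + p = 5*(-1) - 347 = -5 - 347 = -352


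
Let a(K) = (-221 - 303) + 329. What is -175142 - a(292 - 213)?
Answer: -174947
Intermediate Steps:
a(K) = -195 (a(K) = -524 + 329 = -195)
-175142 - a(292 - 213) = -175142 - 1*(-195) = -175142 + 195 = -174947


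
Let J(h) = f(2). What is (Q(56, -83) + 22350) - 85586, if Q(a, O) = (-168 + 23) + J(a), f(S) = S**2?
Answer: -63377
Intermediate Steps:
J(h) = 4 (J(h) = 2**2 = 4)
Q(a, O) = -141 (Q(a, O) = (-168 + 23) + 4 = -145 + 4 = -141)
(Q(56, -83) + 22350) - 85586 = (-141 + 22350) - 85586 = 22209 - 85586 = -63377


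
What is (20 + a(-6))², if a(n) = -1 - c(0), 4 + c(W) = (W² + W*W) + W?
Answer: 529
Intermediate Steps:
c(W) = -4 + W + 2*W² (c(W) = -4 + ((W² + W*W) + W) = -4 + ((W² + W²) + W) = -4 + (2*W² + W) = -4 + (W + 2*W²) = -4 + W + 2*W²)
a(n) = 3 (a(n) = -1 - (-4 + 0 + 2*0²) = -1 - (-4 + 0 + 2*0) = -1 - (-4 + 0 + 0) = -1 - 1*(-4) = -1 + 4 = 3)
(20 + a(-6))² = (20 + 3)² = 23² = 529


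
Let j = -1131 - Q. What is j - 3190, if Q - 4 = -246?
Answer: -4079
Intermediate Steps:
Q = -242 (Q = 4 - 246 = -242)
j = -889 (j = -1131 - 1*(-242) = -1131 + 242 = -889)
j - 3190 = -889 - 3190 = -4079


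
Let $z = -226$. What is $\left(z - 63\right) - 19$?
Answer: $-308$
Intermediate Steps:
$\left(z - 63\right) - 19 = \left(-226 - 63\right) - 19 = -289 - 19 = -308$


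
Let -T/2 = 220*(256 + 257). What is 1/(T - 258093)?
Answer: -1/483813 ≈ -2.0669e-6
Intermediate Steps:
T = -225720 (T = -440*(256 + 257) = -440*513 = -2*112860 = -225720)
1/(T - 258093) = 1/(-225720 - 258093) = 1/(-483813) = -1/483813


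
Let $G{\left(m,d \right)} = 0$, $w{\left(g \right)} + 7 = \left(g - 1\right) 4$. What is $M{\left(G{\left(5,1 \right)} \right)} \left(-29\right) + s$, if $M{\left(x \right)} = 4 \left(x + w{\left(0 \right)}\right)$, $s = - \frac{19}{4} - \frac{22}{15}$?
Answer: $\frac{76187}{60} \approx 1269.8$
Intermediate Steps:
$w{\left(g \right)} = -11 + 4 g$ ($w{\left(g \right)} = -7 + \left(g - 1\right) 4 = -7 + \left(-1 + g\right) 4 = -7 + \left(-4 + 4 g\right) = -11 + 4 g$)
$s = - \frac{373}{60}$ ($s = \left(-19\right) \frac{1}{4} - \frac{22}{15} = - \frac{19}{4} - \frac{22}{15} = - \frac{373}{60} \approx -6.2167$)
$M{\left(x \right)} = -44 + 4 x$ ($M{\left(x \right)} = 4 \left(x + \left(-11 + 4 \cdot 0\right)\right) = 4 \left(x + \left(-11 + 0\right)\right) = 4 \left(x - 11\right) = 4 \left(-11 + x\right) = -44 + 4 x$)
$M{\left(G{\left(5,1 \right)} \right)} \left(-29\right) + s = \left(-44 + 4 \cdot 0\right) \left(-29\right) - \frac{373}{60} = \left(-44 + 0\right) \left(-29\right) - \frac{373}{60} = \left(-44\right) \left(-29\right) - \frac{373}{60} = 1276 - \frac{373}{60} = \frac{76187}{60}$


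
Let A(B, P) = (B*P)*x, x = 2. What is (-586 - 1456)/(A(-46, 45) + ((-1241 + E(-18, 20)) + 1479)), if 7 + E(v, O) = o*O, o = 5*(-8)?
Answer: 2042/4709 ≈ 0.43364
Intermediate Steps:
A(B, P) = 2*B*P (A(B, P) = (B*P)*2 = 2*B*P)
o = -40
E(v, O) = -7 - 40*O
(-586 - 1456)/(A(-46, 45) + ((-1241 + E(-18, 20)) + 1479)) = (-586 - 1456)/(2*(-46)*45 + ((-1241 + (-7 - 40*20)) + 1479)) = -2042/(-4140 + ((-1241 + (-7 - 800)) + 1479)) = -2042/(-4140 + ((-1241 - 807) + 1479)) = -2042/(-4140 + (-2048 + 1479)) = -2042/(-4140 - 569) = -2042/(-4709) = -2042*(-1/4709) = 2042/4709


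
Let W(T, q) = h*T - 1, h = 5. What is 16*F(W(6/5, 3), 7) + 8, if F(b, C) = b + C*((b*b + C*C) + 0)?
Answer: 8376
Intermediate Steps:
W(T, q) = -1 + 5*T (W(T, q) = 5*T - 1 = -1 + 5*T)
F(b, C) = b + C*(C**2 + b**2) (F(b, C) = b + C*((b**2 + C**2) + 0) = b + C*((C**2 + b**2) + 0) = b + C*(C**2 + b**2))
16*F(W(6/5, 3), 7) + 8 = 16*((-1 + 5*(6/5)) + 7**3 + 7*(-1 + 5*(6/5))**2) + 8 = 16*((-1 + 5*(6*(1/5))) + 343 + 7*(-1 + 5*(6*(1/5)))**2) + 8 = 16*((-1 + 5*(6/5)) + 343 + 7*(-1 + 5*(6/5))**2) + 8 = 16*((-1 + 6) + 343 + 7*(-1 + 6)**2) + 8 = 16*(5 + 343 + 7*5**2) + 8 = 16*(5 + 343 + 7*25) + 8 = 16*(5 + 343 + 175) + 8 = 16*523 + 8 = 8368 + 8 = 8376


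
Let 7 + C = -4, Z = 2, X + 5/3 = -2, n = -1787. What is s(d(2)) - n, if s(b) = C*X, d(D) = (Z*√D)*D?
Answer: 5482/3 ≈ 1827.3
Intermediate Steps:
X = -11/3 (X = -5/3 - 2 = -11/3 ≈ -3.6667)
C = -11 (C = -7 - 4 = -11)
d(D) = 2*D^(3/2) (d(D) = (2*√D)*D = 2*D^(3/2))
s(b) = 121/3 (s(b) = -11*(-11/3) = 121/3)
s(d(2)) - n = 121/3 - 1*(-1787) = 121/3 + 1787 = 5482/3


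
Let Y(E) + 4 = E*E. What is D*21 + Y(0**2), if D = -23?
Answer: -487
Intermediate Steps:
Y(E) = -4 + E**2 (Y(E) = -4 + E*E = -4 + E**2)
D*21 + Y(0**2) = -23*21 + (-4 + (0**2)**2) = -483 + (-4 + 0**2) = -483 + (-4 + 0) = -483 - 4 = -487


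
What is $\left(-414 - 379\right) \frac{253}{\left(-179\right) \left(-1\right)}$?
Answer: $- \frac{200629}{179} \approx -1120.8$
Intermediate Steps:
$\left(-414 - 379\right) \frac{253}{\left(-179\right) \left(-1\right)} = - 793 \cdot \frac{253}{179} = - 793 \cdot 253 \cdot \frac{1}{179} = \left(-793\right) \frac{253}{179} = - \frac{200629}{179}$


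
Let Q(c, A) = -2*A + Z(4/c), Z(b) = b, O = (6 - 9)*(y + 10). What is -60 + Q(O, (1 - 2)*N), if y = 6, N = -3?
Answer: -793/12 ≈ -66.083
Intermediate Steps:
O = -48 (O = (6 - 9)*(6 + 10) = -3*16 = -48)
Q(c, A) = -2*A + 4/c
-60 + Q(O, (1 - 2)*N) = -60 + (-2*(1 - 2)*(-3) + 4/(-48)) = -60 + (-(-2)*(-3) + 4*(-1/48)) = -60 + (-2*3 - 1/12) = -60 + (-6 - 1/12) = -60 - 73/12 = -793/12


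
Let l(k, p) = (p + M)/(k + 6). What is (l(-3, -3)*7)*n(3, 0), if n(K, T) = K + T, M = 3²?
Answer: 42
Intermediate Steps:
M = 9
l(k, p) = (9 + p)/(6 + k) (l(k, p) = (p + 9)/(k + 6) = (9 + p)/(6 + k))
(l(-3, -3)*7)*n(3, 0) = (((9 - 3)/(6 - 3))*7)*(3 + 0) = ((6/3)*7)*3 = (((⅓)*6)*7)*3 = (2*7)*3 = 14*3 = 42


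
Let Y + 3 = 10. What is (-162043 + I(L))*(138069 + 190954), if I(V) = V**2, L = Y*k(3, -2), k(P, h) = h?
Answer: -53251385481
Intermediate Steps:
Y = 7 (Y = -3 + 10 = 7)
L = -14 (L = 7*(-2) = -14)
(-162043 + I(L))*(138069 + 190954) = (-162043 + (-14)**2)*(138069 + 190954) = (-162043 + 196)*329023 = -161847*329023 = -53251385481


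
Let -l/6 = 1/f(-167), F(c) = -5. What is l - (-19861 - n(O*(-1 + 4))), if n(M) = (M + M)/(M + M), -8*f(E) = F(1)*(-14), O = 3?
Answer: 695194/35 ≈ 19863.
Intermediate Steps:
f(E) = -35/4 (f(E) = -(-5)*(-14)/8 = -1/8*70 = -35/4)
n(M) = 1 (n(M) = (2*M)/((2*M)) = (2*M)*(1/(2*M)) = 1)
l = 24/35 (l = -6/(-35/4) = -6*(-4/35) = 24/35 ≈ 0.68571)
l - (-19861 - n(O*(-1 + 4))) = 24/35 - (-19861 - 1*1) = 24/35 - (-19861 - 1) = 24/35 - 1*(-19862) = 24/35 + 19862 = 695194/35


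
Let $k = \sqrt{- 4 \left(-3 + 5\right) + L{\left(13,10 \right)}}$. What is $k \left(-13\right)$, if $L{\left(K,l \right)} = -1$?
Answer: $- 39 i \approx - 39.0 i$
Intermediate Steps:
$k = 3 i$ ($k = \sqrt{- 4 \left(-3 + 5\right) - 1} = \sqrt{\left(-4\right) 2 - 1} = \sqrt{-8 - 1} = \sqrt{-9} = 3 i \approx 3.0 i$)
$k \left(-13\right) = 3 i \left(-13\right) = - 39 i$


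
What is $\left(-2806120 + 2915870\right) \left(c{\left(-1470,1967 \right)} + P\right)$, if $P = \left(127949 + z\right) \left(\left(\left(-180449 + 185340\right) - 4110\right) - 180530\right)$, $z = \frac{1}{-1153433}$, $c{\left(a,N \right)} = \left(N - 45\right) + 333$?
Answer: $- \frac{2911389006473283422750}{1153433} \approx -2.5241 \cdot 10^{15}$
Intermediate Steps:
$c{\left(a,N \right)} = 288 + N$ ($c{\left(a,N \right)} = \left(-45 + N\right) + 333 = 288 + N$)
$z = - \frac{1}{1153433} \approx -8.6698 \cdot 10^{-7}$
$P = - \frac{26527465074552084}{1153433}$ ($P = \left(127949 - \frac{1}{1153433}\right) \left(\left(\left(-180449 + 185340\right) - 4110\right) - 180530\right) = \frac{147580598916 \left(\left(4891 - 4110\right) - 180530\right)}{1153433} = \frac{147580598916 \left(781 - 180530\right)}{1153433} = \frac{147580598916}{1153433} \left(-179749\right) = - \frac{26527465074552084}{1153433} \approx -2.2999 \cdot 10^{10}$)
$\left(-2806120 + 2915870\right) \left(c{\left(-1470,1967 \right)} + P\right) = \left(-2806120 + 2915870\right) \left(\left(288 + 1967\right) - \frac{26527465074552084}{1153433}\right) = 109750 \left(2255 - \frac{26527465074552084}{1153433}\right) = 109750 \left(- \frac{26527462473560669}{1153433}\right) = - \frac{2911389006473283422750}{1153433}$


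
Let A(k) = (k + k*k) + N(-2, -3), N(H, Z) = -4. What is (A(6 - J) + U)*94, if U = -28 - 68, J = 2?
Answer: -7520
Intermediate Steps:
U = -96
A(k) = -4 + k + k² (A(k) = (k + k*k) - 4 = (k + k²) - 4 = -4 + k + k²)
(A(6 - J) + U)*94 = ((-4 + (6 - 1*2) + (6 - 1*2)²) - 96)*94 = ((-4 + (6 - 2) + (6 - 2)²) - 96)*94 = ((-4 + 4 + 4²) - 96)*94 = ((-4 + 4 + 16) - 96)*94 = (16 - 96)*94 = -80*94 = -7520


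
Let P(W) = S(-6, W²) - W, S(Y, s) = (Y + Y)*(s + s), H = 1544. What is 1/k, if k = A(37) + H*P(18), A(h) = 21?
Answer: -1/12033915 ≈ -8.3098e-8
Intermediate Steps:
S(Y, s) = 4*Y*s (S(Y, s) = (2*Y)*(2*s) = 4*Y*s)
P(W) = -W - 24*W² (P(W) = 4*(-6)*W² - W = -24*W² - W = -W - 24*W²)
k = -12033915 (k = 21 + 1544*(18*(-1 - 24*18)) = 21 + 1544*(18*(-1 - 432)) = 21 + 1544*(18*(-433)) = 21 + 1544*(-7794) = 21 - 12033936 = -12033915)
1/k = 1/(-12033915) = -1/12033915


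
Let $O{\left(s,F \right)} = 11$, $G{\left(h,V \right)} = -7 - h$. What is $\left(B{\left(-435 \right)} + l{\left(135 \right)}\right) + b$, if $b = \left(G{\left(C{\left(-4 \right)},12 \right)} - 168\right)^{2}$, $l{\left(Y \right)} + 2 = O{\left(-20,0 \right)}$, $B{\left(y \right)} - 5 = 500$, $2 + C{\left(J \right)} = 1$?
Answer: $30790$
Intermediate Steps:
$C{\left(J \right)} = -1$ ($C{\left(J \right)} = -2 + 1 = -1$)
$B{\left(y \right)} = 505$ ($B{\left(y \right)} = 5 + 500 = 505$)
$l{\left(Y \right)} = 9$ ($l{\left(Y \right)} = -2 + 11 = 9$)
$b = 30276$ ($b = \left(\left(-7 - -1\right) - 168\right)^{2} = \left(\left(-7 + 1\right) - 168\right)^{2} = \left(-6 - 168\right)^{2} = \left(-174\right)^{2} = 30276$)
$\left(B{\left(-435 \right)} + l{\left(135 \right)}\right) + b = \left(505 + 9\right) + 30276 = 514 + 30276 = 30790$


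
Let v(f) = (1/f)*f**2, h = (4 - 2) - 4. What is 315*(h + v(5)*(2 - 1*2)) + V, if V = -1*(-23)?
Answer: -607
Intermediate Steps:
h = -2 (h = 2 - 4 = -2)
v(f) = f (v(f) = f**2/f = f)
V = 23
315*(h + v(5)*(2 - 1*2)) + V = 315*(-2 + 5*(2 - 1*2)) + 23 = 315*(-2 + 5*(2 - 2)) + 23 = 315*(-2 + 5*0) + 23 = 315*(-2 + 0) + 23 = 315*(-2) + 23 = -630 + 23 = -607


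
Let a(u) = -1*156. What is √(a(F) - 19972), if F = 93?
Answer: 4*I*√1258 ≈ 141.87*I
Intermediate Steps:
a(u) = -156
√(a(F) - 19972) = √(-156 - 19972) = √(-20128) = 4*I*√1258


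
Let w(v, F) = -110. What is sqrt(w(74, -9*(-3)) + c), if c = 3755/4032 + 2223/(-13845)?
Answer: 187*I*sqrt(11110435)/59640 ≈ 10.451*I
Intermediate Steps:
c = 1103201/1431360 (c = 3755*(1/4032) + 2223*(-1/13845) = 3755/4032 - 57/355 = 1103201/1431360 ≈ 0.77074)
sqrt(w(74, -9*(-3)) + c) = sqrt(-110 + 1103201/1431360) = sqrt(-156346399/1431360) = 187*I*sqrt(11110435)/59640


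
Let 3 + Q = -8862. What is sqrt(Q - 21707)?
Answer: 2*I*sqrt(7643) ≈ 174.85*I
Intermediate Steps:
Q = -8865 (Q = -3 - 8862 = -8865)
sqrt(Q - 21707) = sqrt(-8865 - 21707) = sqrt(-30572) = 2*I*sqrt(7643)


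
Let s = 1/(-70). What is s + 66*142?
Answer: 656039/70 ≈ 9372.0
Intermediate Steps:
s = -1/70 ≈ -0.014286
s + 66*142 = -1/70 + 66*142 = -1/70 + 9372 = 656039/70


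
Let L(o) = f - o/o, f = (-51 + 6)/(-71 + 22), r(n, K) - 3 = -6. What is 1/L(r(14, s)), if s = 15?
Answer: -49/4 ≈ -12.250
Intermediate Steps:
r(n, K) = -3 (r(n, K) = 3 - 6 = -3)
f = 45/49 (f = -45/(-49) = -45*(-1/49) = 45/49 ≈ 0.91837)
L(o) = -4/49 (L(o) = 45/49 - o/o = 45/49 - 1*1 = 45/49 - 1 = -4/49)
1/L(r(14, s)) = 1/(-4/49) = -49/4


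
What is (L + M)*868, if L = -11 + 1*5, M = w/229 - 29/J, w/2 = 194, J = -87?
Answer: -2368772/687 ≈ -3448.0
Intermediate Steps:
w = 388 (w = 2*194 = 388)
M = 1393/687 (M = 388/229 - 29/(-87) = 388*(1/229) - 29*(-1/87) = 388/229 + ⅓ = 1393/687 ≈ 2.0277)
L = -6 (L = -11 + 5 = -6)
(L + M)*868 = (-6 + 1393/687)*868 = -2729/687*868 = -2368772/687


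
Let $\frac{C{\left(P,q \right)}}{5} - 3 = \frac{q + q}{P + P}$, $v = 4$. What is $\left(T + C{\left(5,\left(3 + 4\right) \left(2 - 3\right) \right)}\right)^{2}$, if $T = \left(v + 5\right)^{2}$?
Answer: $7921$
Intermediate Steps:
$C{\left(P,q \right)} = 15 + \frac{5 q}{P}$ ($C{\left(P,q \right)} = 15 + 5 \frac{q + q}{P + P} = 15 + 5 \frac{2 q}{2 P} = 15 + 5 \cdot 2 q \frac{1}{2 P} = 15 + 5 \frac{q}{P} = 15 + \frac{5 q}{P}$)
$T = 81$ ($T = \left(4 + 5\right)^{2} = 9^{2} = 81$)
$\left(T + C{\left(5,\left(3 + 4\right) \left(2 - 3\right) \right)}\right)^{2} = \left(81 + \left(15 + \frac{5 \left(3 + 4\right) \left(2 - 3\right)}{5}\right)\right)^{2} = \left(81 + \left(15 + 5 \cdot 7 \left(-1\right) \frac{1}{5}\right)\right)^{2} = \left(81 + \left(15 + 5 \left(-7\right) \frac{1}{5}\right)\right)^{2} = \left(81 + \left(15 - 7\right)\right)^{2} = \left(81 + 8\right)^{2} = 89^{2} = 7921$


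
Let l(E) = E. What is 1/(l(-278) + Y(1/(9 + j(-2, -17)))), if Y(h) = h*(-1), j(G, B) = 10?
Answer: -19/5283 ≈ -0.0035964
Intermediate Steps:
Y(h) = -h
1/(l(-278) + Y(1/(9 + j(-2, -17)))) = 1/(-278 - 1/(9 + 10)) = 1/(-278 - 1/19) = 1/(-5283/19) = -19/5283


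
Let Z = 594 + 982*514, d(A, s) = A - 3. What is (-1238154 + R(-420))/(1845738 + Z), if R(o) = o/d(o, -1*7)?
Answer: -87289787/165751140 ≈ -0.52663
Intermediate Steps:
d(A, s) = -3 + A
R(o) = o/(-3 + o)
Z = 505342 (Z = 594 + 504748 = 505342)
(-1238154 + R(-420))/(1845738 + Z) = (-1238154 - 420/(-3 - 420))/(1845738 + 505342) = (-1238154 - 420/(-423))/2351080 = (-1238154 - 420*(-1/423))*(1/2351080) = (-1238154 + 140/141)*(1/2351080) = -174579574/141*1/2351080 = -87289787/165751140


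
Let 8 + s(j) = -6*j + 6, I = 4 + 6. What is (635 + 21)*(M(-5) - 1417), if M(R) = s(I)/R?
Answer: -4607088/5 ≈ -9.2142e+5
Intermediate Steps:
I = 10
s(j) = -2 - 6*j (s(j) = -8 + (-6*j + 6) = -8 + (6 - 6*j) = -2 - 6*j)
M(R) = -62/R (M(R) = (-2 - 6*10)/R = (-2 - 60)/R = -62/R)
(635 + 21)*(M(-5) - 1417) = (635 + 21)*(-62/(-5) - 1417) = 656*(-62*(-⅕) - 1417) = 656*(62/5 - 1417) = 656*(-7023/5) = -4607088/5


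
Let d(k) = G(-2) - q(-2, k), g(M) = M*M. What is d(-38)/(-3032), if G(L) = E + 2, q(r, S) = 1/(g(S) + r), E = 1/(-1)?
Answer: -1441/4372144 ≈ -0.00032959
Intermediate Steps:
g(M) = M²
E = -1
q(r, S) = 1/(r + S²) (q(r, S) = 1/(S² + r) = 1/(r + S²))
G(L) = 1 (G(L) = -1 + 2 = 1)
d(k) = 1 - 1/(-2 + k²)
d(-38)/(-3032) = ((-3 + (-38)²)/(-2 + (-38)²))/(-3032) = ((-3 + 1444)/(-2 + 1444))*(-1/3032) = (1441/1442)*(-1/3032) = -1441/4372144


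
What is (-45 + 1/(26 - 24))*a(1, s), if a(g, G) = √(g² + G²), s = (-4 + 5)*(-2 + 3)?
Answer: -89*√2/2 ≈ -62.932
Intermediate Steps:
s = 1 (s = 1*1 = 1)
a(g, G) = √(G² + g²)
(-45 + 1/(26 - 24))*a(1, s) = (-45 + 1/(26 - 24))*√(1² + 1²) = (-45 + 1/2)*√(1 + 1) = (-45 + ½)*√2 = -89*√2/2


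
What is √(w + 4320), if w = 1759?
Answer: √6079 ≈ 77.968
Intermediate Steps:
√(w + 4320) = √(1759 + 4320) = √6079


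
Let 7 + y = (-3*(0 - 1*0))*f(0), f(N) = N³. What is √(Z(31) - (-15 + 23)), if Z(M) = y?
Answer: I*√15 ≈ 3.873*I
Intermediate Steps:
y = -7 (y = -7 - 3*(0 - 1*0)*0³ = -7 - 3*(0 + 0)*0 = -7 - 3*0*0 = -7 + 0*0 = -7 + 0 = -7)
Z(M) = -7
√(Z(31) - (-15 + 23)) = √(-7 - (-15 + 23)) = √(-7 - 1*8) = √(-7 - 8) = √(-15) = I*√15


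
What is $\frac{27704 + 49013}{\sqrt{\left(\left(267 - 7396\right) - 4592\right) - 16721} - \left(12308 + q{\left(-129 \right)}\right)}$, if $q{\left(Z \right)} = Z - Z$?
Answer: $- \frac{472116418}{75757653} - \frac{76717 i \sqrt{28442}}{151515306} \approx -6.2319 - 0.085392 i$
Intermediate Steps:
$q{\left(Z \right)} = 0$
$\frac{27704 + 49013}{\sqrt{\left(\left(267 - 7396\right) - 4592\right) - 16721} - \left(12308 + q{\left(-129 \right)}\right)} = \frac{27704 + 49013}{\sqrt{\left(\left(267 - 7396\right) - 4592\right) - 16721} - 12308} = \frac{76717}{\sqrt{\left(-7129 - 4592\right) - 16721} + \left(-12308 + 0\right)} = \frac{76717}{\sqrt{-11721 - 16721} - 12308} = \frac{76717}{\sqrt{-28442} - 12308} = \frac{76717}{i \sqrt{28442} - 12308} = \frac{76717}{-12308 + i \sqrt{28442}}$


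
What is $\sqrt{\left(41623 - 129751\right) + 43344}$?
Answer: $12 i \sqrt{311} \approx 211.62 i$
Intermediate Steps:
$\sqrt{\left(41623 - 129751\right) + 43344} = \sqrt{-88128 + 43344} = \sqrt{-44784} = 12 i \sqrt{311}$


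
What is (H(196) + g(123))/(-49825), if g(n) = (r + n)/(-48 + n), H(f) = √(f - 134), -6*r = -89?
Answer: -827/22421250 - √62/49825 ≈ -0.00019492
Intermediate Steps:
r = 89/6 (r = -⅙*(-89) = 89/6 ≈ 14.833)
H(f) = √(-134 + f)
g(n) = (89/6 + n)/(-48 + n)
(H(196) + g(123))/(-49825) = (√(-134 + 196) + (89/6 + 123)/(-48 + 123))/(-49825) = (√62 + (827/6)/75)*(-1/49825) = (√62 + (1/75)*(827/6))*(-1/49825) = (√62 + 827/450)*(-1/49825) = (827/450 + √62)*(-1/49825) = -827/22421250 - √62/49825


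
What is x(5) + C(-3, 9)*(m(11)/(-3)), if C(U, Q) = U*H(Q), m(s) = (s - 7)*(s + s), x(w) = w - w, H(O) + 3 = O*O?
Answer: 6864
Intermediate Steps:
H(O) = -3 + O² (H(O) = -3 + O*O = -3 + O²)
x(w) = 0
m(s) = 2*s*(-7 + s) (m(s) = (-7 + s)*(2*s) = 2*s*(-7 + s))
C(U, Q) = U*(-3 + Q²)
x(5) + C(-3, 9)*(m(11)/(-3)) = 0 + (-3*(-3 + 9²))*((2*11*(-7 + 11))/(-3)) = 0 + (-3*(-3 + 81))*((2*11*4)*(-⅓)) = 0 + (-3*78)*(88*(-⅓)) = 0 - 234*(-88/3) = 0 + 6864 = 6864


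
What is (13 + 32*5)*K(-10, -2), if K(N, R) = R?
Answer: -346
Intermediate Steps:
(13 + 32*5)*K(-10, -2) = (13 + 32*5)*(-2) = (13 + 160)*(-2) = 173*(-2) = -346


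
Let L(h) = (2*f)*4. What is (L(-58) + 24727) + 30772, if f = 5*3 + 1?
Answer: 55627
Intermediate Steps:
f = 16 (f = 15 + 1 = 16)
L(h) = 128 (L(h) = (2*16)*4 = 32*4 = 128)
(L(-58) + 24727) + 30772 = (128 + 24727) + 30772 = 24855 + 30772 = 55627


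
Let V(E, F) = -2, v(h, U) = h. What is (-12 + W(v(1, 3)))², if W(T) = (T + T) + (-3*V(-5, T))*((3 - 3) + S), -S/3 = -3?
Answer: 1936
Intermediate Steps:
S = 9 (S = -3*(-3) = 9)
W(T) = 54 + 2*T (W(T) = (T + T) + (-3*(-2))*((3 - 3) + 9) = 2*T + 6*(0 + 9) = 2*T + 6*9 = 2*T + 54 = 54 + 2*T)
(-12 + W(v(1, 3)))² = (-12 + (54 + 2*1))² = (-12 + (54 + 2))² = (-12 + 56)² = 44² = 1936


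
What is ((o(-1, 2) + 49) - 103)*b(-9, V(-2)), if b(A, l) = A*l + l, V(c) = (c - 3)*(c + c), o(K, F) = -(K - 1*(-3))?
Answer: 8960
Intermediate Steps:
o(K, F) = -3 - K (o(K, F) = -(K + 3) = -(3 + K) = -3 - K)
V(c) = 2*c*(-3 + c) (V(c) = (-3 + c)*(2*c) = 2*c*(-3 + c))
b(A, l) = l + A*l
((o(-1, 2) + 49) - 103)*b(-9, V(-2)) = (((-3 - 1*(-1)) + 49) - 103)*((2*(-2)*(-3 - 2))*(1 - 9)) = (((-3 + 1) + 49) - 103)*((2*(-2)*(-5))*(-8)) = ((-2 + 49) - 103)*(20*(-8)) = (47 - 103)*(-160) = -56*(-160) = 8960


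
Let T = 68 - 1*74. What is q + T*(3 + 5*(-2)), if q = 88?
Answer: 130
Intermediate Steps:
T = -6 (T = 68 - 74 = -6)
q + T*(3 + 5*(-2)) = 88 - 6*(3 + 5*(-2)) = 88 - 6*(3 - 10) = 88 - 6*(-7) = 88 + 42 = 130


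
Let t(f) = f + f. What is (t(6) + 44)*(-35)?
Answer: -1960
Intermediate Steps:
t(f) = 2*f
(t(6) + 44)*(-35) = (2*6 + 44)*(-35) = (12 + 44)*(-35) = 56*(-35) = -1960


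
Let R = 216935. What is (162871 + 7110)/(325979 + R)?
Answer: 169981/542914 ≈ 0.31309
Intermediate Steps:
(162871 + 7110)/(325979 + R) = (162871 + 7110)/(325979 + 216935) = 169981/542914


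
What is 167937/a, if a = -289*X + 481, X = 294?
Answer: -167937/84485 ≈ -1.9878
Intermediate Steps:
a = -84485 (a = -289*294 + 481 = -84966 + 481 = -84485)
167937/a = 167937/(-84485) = 167937*(-1/84485) = -167937/84485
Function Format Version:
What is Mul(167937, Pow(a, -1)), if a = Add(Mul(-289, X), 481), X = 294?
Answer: Rational(-167937, 84485) ≈ -1.9878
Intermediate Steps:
a = -84485 (a = Add(Mul(-289, 294), 481) = Add(-84966, 481) = -84485)
Mul(167937, Pow(a, -1)) = Mul(167937, Pow(-84485, -1)) = Mul(167937, Rational(-1, 84485)) = Rational(-167937, 84485)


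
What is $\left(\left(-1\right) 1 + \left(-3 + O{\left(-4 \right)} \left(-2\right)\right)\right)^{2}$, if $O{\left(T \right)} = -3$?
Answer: $4$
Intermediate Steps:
$\left(\left(-1\right) 1 + \left(-3 + O{\left(-4 \right)} \left(-2\right)\right)\right)^{2} = \left(\left(-1\right) 1 - -3\right)^{2} = \left(-1 + \left(-3 + 6\right)\right)^{2} = \left(-1 + 3\right)^{2} = 2^{2} = 4$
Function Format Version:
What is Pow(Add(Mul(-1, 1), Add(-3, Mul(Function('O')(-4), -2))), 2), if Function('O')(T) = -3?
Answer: 4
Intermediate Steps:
Pow(Add(Mul(-1, 1), Add(-3, Mul(Function('O')(-4), -2))), 2) = Pow(Add(Mul(-1, 1), Add(-3, Mul(-3, -2))), 2) = Pow(Add(-1, Add(-3, 6)), 2) = Pow(Add(-1, 3), 2) = Pow(2, 2) = 4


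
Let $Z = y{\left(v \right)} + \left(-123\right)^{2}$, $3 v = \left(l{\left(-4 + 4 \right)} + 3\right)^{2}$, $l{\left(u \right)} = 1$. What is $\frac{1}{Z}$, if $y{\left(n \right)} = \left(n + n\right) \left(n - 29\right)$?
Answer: $\frac{9}{133889} \approx 6.722 \cdot 10^{-5}$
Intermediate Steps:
$v = \frac{16}{3}$ ($v = \frac{\left(1 + 3\right)^{2}}{3} = \frac{4^{2}}{3} = \frac{1}{3} \cdot 16 = \frac{16}{3} \approx 5.3333$)
$y{\left(n \right)} = 2 n \left(-29 + n\right)$
$Z = \frac{133889}{9}$ ($Z = 2 \cdot \frac{16}{3} \left(-29 + \frac{16}{3}\right) + \left(-123\right)^{2} = 2 \cdot \frac{16}{3} \left(- \frac{71}{3}\right) + 15129 = - \frac{2272}{9} + 15129 = \frac{133889}{9} \approx 14877.0$)
$\frac{1}{Z} = \frac{1}{\frac{133889}{9}} = \frac{9}{133889}$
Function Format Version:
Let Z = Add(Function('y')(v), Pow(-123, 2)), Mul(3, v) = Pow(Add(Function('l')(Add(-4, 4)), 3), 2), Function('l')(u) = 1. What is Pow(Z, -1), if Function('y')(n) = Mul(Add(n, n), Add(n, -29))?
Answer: Rational(9, 133889) ≈ 6.7220e-5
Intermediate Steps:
v = Rational(16, 3) (v = Mul(Rational(1, 3), Pow(Add(1, 3), 2)) = Mul(Rational(1, 3), Pow(4, 2)) = Mul(Rational(1, 3), 16) = Rational(16, 3) ≈ 5.3333)
Function('y')(n) = Mul(2, n, Add(-29, n)) (Function('y')(n) = Mul(Mul(2, n), Add(-29, n)) = Mul(2, n, Add(-29, n)))
Z = Rational(133889, 9) (Z = Add(Mul(2, Rational(16, 3), Add(-29, Rational(16, 3))), Pow(-123, 2)) = Add(Mul(2, Rational(16, 3), Rational(-71, 3)), 15129) = Add(Rational(-2272, 9), 15129) = Rational(133889, 9) ≈ 14877.)
Pow(Z, -1) = Pow(Rational(133889, 9), -1) = Rational(9, 133889)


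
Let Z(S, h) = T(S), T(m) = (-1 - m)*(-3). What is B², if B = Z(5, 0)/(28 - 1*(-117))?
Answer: 324/21025 ≈ 0.015410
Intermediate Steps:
T(m) = 3 + 3*m
Z(S, h) = 3 + 3*S
B = 18/145 (B = (3 + 3*5)/(28 - 1*(-117)) = (3 + 15)/(28 + 117) = 18/145 ≈ 0.12414)
B² = (18/145)² = 324/21025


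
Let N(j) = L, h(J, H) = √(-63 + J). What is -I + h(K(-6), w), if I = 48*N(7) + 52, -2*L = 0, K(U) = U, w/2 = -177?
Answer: -52 + I*√69 ≈ -52.0 + 8.3066*I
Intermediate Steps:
w = -354 (w = 2*(-177) = -354)
L = 0 (L = -½*0 = 0)
N(j) = 0
I = 52 (I = 48*0 + 52 = 0 + 52 = 52)
-I + h(K(-6), w) = -1*52 + √(-63 - 6) = -52 + √(-69) = -52 + I*√69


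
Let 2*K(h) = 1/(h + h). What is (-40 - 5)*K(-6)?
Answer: 15/8 ≈ 1.8750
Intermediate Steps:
K(h) = 1/(4*h) (K(h) = 1/(2*(h + h)) = 1/(2*((2*h))) = (1/(2*h))/2 = 1/(4*h))
(-40 - 5)*K(-6) = (-40 - 5)*((¼)/(-6)) = -45*(-1)/(4*6) = -45*(-1/24) = 15/8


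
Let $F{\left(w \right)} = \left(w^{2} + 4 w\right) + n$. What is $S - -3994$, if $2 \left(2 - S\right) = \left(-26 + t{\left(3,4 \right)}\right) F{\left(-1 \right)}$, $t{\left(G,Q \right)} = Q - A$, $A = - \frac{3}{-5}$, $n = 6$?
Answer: $\frac{40299}{10} \approx 4029.9$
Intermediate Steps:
$A = \frac{3}{5}$ ($A = \left(-3\right) \left(- \frac{1}{5}\right) = \frac{3}{5} \approx 0.6$)
$F{\left(w \right)} = 6 + w^{2} + 4 w$ ($F{\left(w \right)} = \left(w^{2} + 4 w\right) + 6 = 6 + w^{2} + 4 w$)
$t{\left(G,Q \right)} = - \frac{3}{5} + Q$ ($t{\left(G,Q \right)} = Q - \frac{3}{5} = - \frac{3}{5} + Q$)
$S = \frac{359}{10}$ ($S = 2 - \frac{\left(-26 + \left(- \frac{3}{5} + 4\right)\right) \left(6 + \left(-1\right)^{2} + 4 \left(-1\right)\right)}{2} = 2 - \frac{\left(-26 + \frac{17}{5}\right) \left(6 + 1 - 4\right)}{2} = 2 - \frac{\left(- \frac{113}{5}\right) 3}{2} = 2 - - \frac{339}{10} = 2 + \frac{339}{10} = \frac{359}{10} \approx 35.9$)
$S - -3994 = \frac{359}{10} - -3994 = \frac{359}{10} + 3994 = \frac{40299}{10}$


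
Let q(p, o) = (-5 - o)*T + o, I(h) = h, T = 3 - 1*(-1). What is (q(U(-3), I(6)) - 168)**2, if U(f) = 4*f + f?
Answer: 42436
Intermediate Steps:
T = 4 (T = 3 + 1 = 4)
U(f) = 5*f
q(p, o) = -20 - 3*o (q(p, o) = (-5 - o)*4 + o = (-20 - 4*o) + o = -20 - 3*o)
(q(U(-3), I(6)) - 168)**2 = ((-20 - 3*6) - 168)**2 = ((-20 - 18) - 168)**2 = (-38 - 168)**2 = (-206)**2 = 42436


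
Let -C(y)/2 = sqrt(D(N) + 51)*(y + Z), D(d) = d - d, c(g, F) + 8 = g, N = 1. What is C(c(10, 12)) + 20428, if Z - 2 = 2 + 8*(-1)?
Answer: 20428 + 4*sqrt(51) ≈ 20457.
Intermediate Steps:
c(g, F) = -8 + g
Z = -4 (Z = 2 + (2 + 8*(-1)) = 2 + (2 - 8) = 2 - 6 = -4)
D(d) = 0
C(y) = -2*sqrt(51)*(-4 + y) (C(y) = -2*sqrt(0 + 51)*(y - 4) = -2*sqrt(51)*(-4 + y))
C(c(10, 12)) + 20428 = 2*sqrt(51)*(4 - (-8 + 10)) + 20428 = 2*sqrt(51)*(4 - 1*2) + 20428 = 2*sqrt(51)*(4 - 2) + 20428 = 2*sqrt(51)*2 + 20428 = 4*sqrt(51) + 20428 = 20428 + 4*sqrt(51)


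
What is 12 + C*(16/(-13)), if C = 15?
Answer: -84/13 ≈ -6.4615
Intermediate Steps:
12 + C*(16/(-13)) = 12 + 15*(16/(-13)) = 12 + 15*(16*(-1/13)) = 12 + 15*(-16/13) = 12 - 240/13 = -84/13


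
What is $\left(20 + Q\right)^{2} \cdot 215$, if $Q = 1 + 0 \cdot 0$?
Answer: $94815$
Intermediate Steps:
$Q = 1$ ($Q = 1 + 0 = 1$)
$\left(20 + Q\right)^{2} \cdot 215 = \left(20 + 1\right)^{2} \cdot 215 = 21^{2} \cdot 215 = 441 \cdot 215 = 94815$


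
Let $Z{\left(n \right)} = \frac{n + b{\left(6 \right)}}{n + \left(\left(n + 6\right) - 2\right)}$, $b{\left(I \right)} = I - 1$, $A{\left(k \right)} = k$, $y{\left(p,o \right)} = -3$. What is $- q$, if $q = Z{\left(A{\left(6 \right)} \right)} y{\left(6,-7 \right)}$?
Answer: $\frac{33}{16} \approx 2.0625$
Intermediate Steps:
$b{\left(I \right)} = -1 + I$ ($b{\left(I \right)} = I - 1 = -1 + I$)
$Z{\left(n \right)} = \frac{5 + n}{4 + 2 n}$ ($Z{\left(n \right)} = \frac{n + \left(-1 + 6\right)}{n + \left(\left(n + 6\right) - 2\right)} = \frac{n + 5}{n + \left(\left(6 + n\right) - 2\right)} = \frac{5 + n}{n + \left(4 + n\right)} = \frac{5 + n}{4 + 2 n}$)
$q = - \frac{33}{16}$ ($q = \frac{5 + 6}{2 \left(2 + 6\right)} \left(-3\right) = \frac{1}{2} \cdot \frac{1}{8} \cdot 11 \left(-3\right) = \frac{11}{16} \left(-3\right) = - \frac{33}{16} \approx -2.0625$)
$- q = \left(-1\right) \left(- \frac{33}{16}\right) = \frac{33}{16}$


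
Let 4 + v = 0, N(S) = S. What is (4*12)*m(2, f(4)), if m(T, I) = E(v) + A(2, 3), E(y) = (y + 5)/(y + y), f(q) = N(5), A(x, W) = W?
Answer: 138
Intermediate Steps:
v = -4 (v = -4 + 0 = -4)
f(q) = 5
E(y) = (5 + y)/(2*y) (E(y) = (5 + y)/((2*y)) = (5 + y)*(1/(2*y)) = (5 + y)/(2*y))
m(T, I) = 23/8 (m(T, I) = (1/2)*(5 - 4)/(-4) + 3 = (1/2)*(-1/4)*1 + 3 = -1/8 + 3 = 23/8)
(4*12)*m(2, f(4)) = (4*12)*(23/8) = 48*(23/8) = 138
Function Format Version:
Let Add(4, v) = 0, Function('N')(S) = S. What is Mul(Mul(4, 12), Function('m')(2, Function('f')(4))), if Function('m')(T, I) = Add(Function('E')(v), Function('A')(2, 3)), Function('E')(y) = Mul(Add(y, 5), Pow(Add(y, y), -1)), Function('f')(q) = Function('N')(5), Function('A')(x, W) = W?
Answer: 138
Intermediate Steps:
v = -4 (v = Add(-4, 0) = -4)
Function('f')(q) = 5
Function('E')(y) = Mul(Rational(1, 2), Pow(y, -1), Add(5, y)) (Function('E')(y) = Mul(Add(5, y), Pow(Mul(2, y), -1)) = Mul(Add(5, y), Mul(Rational(1, 2), Pow(y, -1))) = Mul(Rational(1, 2), Pow(y, -1), Add(5, y)))
Function('m')(T, I) = Rational(23, 8) (Function('m')(T, I) = Add(Mul(Rational(1, 2), Pow(-4, -1), Add(5, -4)), 3) = Add(Mul(Rational(1, 2), Rational(-1, 4), 1), 3) = Add(Rational(-1, 8), 3) = Rational(23, 8))
Mul(Mul(4, 12), Function('m')(2, Function('f')(4))) = Mul(Mul(4, 12), Rational(23, 8)) = Mul(48, Rational(23, 8)) = 138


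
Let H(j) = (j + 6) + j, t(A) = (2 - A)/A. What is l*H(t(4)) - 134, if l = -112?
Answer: -694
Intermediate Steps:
t(A) = (2 - A)/A
H(j) = 6 + 2*j (H(j) = (6 + j) + j = 6 + 2*j)
l*H(t(4)) - 134 = -112*(6 + 2*((2 - 1*4)/4)) - 134 = -112*(6 + 2*((2 - 4)/4)) - 134 = -112*(6 + 2*((¼)*(-2))) - 134 = -112*(6 + 2*(-½)) - 134 = -112*(6 - 1) - 134 = -112*5 - 134 = -560 - 134 = -694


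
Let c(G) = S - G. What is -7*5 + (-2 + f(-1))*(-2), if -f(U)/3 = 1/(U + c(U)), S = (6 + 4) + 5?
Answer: -153/5 ≈ -30.600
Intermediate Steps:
S = 15 (S = 10 + 5 = 15)
c(G) = 15 - G
f(U) = -⅕ (f(U) = -3/(U + (15 - U)) = -3/15 = -3*1/15 = -⅕)
-7*5 + (-2 + f(-1))*(-2) = -7*5 + (-2 - ⅕)*(-2) = -35 - 11/5*(-2) = -35 + 22/5 = -153/5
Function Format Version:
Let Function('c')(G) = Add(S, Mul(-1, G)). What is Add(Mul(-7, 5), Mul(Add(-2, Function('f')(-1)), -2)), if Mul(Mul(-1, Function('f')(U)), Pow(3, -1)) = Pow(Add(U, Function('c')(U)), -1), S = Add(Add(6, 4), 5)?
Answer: Rational(-153, 5) ≈ -30.600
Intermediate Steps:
S = 15 (S = Add(10, 5) = 15)
Function('c')(G) = Add(15, Mul(-1, G))
Function('f')(U) = Rational(-1, 5) (Function('f')(U) = Mul(-3, Pow(Add(U, Add(15, Mul(-1, U))), -1)) = Mul(-3, Pow(15, -1)) = Mul(-3, Rational(1, 15)) = Rational(-1, 5))
Add(Mul(-7, 5), Mul(Add(-2, Function('f')(-1)), -2)) = Add(Mul(-7, 5), Mul(Add(-2, Rational(-1, 5)), -2)) = Add(-35, Mul(Rational(-11, 5), -2)) = Add(-35, Rational(22, 5)) = Rational(-153, 5)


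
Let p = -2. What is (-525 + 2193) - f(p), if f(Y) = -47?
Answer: 1715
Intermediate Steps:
(-525 + 2193) - f(p) = (-525 + 2193) - 1*(-47) = 1668 + 47 = 1715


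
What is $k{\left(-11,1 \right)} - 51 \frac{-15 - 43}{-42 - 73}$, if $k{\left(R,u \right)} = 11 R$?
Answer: $- \frac{16873}{115} \approx -146.72$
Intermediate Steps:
$k{\left(-11,1 \right)} - 51 \frac{-15 - 43}{-42 - 73} = 11 \left(-11\right) - 51 \frac{-15 - 43}{-42 - 73} = -121 - 51 \left(- \frac{58}{-115}\right) = -121 - 51 \left(\left(-58\right) \left(- \frac{1}{115}\right)\right) = -121 - \frac{2958}{115} = - \frac{16873}{115}$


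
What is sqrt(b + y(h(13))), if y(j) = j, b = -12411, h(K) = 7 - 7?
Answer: 3*I*sqrt(1379) ≈ 111.4*I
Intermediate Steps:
h(K) = 0
sqrt(b + y(h(13))) = sqrt(-12411 + 0) = sqrt(-12411) = 3*I*sqrt(1379)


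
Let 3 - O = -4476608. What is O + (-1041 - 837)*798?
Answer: 2977967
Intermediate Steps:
O = 4476611 (O = 3 - 1*(-4476608) = 3 + 4476608 = 4476611)
O + (-1041 - 837)*798 = 4476611 + (-1041 - 837)*798 = 4476611 - 1878*798 = 4476611 - 1498644 = 2977967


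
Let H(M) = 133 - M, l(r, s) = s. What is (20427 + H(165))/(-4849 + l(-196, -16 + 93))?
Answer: -20395/4772 ≈ -4.2739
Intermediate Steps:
(20427 + H(165))/(-4849 + l(-196, -16 + 93)) = (20427 + (133 - 1*165))/(-4849 + (-16 + 93)) = (20427 + (133 - 165))/(-4849 + 77) = (20427 - 32)/(-4772) = 20395*(-1/4772) = -20395/4772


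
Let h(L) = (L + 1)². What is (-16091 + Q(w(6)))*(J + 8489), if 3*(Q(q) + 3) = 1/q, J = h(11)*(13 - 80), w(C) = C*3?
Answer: 1007257925/54 ≈ 1.8653e+7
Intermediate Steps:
h(L) = (1 + L)²
w(C) = 3*C
J = -9648 (J = (1 + 11)²*(13 - 80) = 12²*(-67) = 144*(-67) = -9648)
Q(q) = -3 + 1/(3*q)
(-16091 + Q(w(6)))*(J + 8489) = (-16091 + (-3 + 1/(3*((3*6)))))*(-9648 + 8489) = (-16091 + (-3 + (⅓)/18))*(-1159) = (-16091 + (-3 + (⅓)*(1/18)))*(-1159) = (-16091 + (-3 + 1/54))*(-1159) = (-16091 - 161/54)*(-1159) = -869075/54*(-1159) = 1007257925/54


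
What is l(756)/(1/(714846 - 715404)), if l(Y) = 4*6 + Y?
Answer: -435240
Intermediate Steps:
l(Y) = 24 + Y
l(756)/(1/(714846 - 715404)) = (24 + 756)/(1/(714846 - 715404)) = 780/(1/(-558)) = 780/(-1/558) = 780*(-558) = -435240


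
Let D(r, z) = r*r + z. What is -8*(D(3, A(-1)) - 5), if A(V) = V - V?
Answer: -32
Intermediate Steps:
A(V) = 0
D(r, z) = z + r² (D(r, z) = r² + z = z + r²)
-8*(D(3, A(-1)) - 5) = -8*((0 + 3²) - 5) = -8*((0 + 9) - 5) = -8*(9 - 5) = -8*4 = -32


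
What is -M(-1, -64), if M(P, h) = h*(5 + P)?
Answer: 256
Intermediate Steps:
-M(-1, -64) = -(-64)*(5 - 1) = -(-64)*4 = -1*(-256) = 256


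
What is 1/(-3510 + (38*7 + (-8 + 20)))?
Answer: -1/3232 ≈ -0.00030941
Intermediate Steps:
1/(-3510 + (38*7 + (-8 + 20))) = 1/(-3510 + (266 + 12)) = 1/(-3510 + 278) = 1/(-3232) = -1/3232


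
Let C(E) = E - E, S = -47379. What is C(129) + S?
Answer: -47379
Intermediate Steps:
C(E) = 0
C(129) + S = 0 - 47379 = -47379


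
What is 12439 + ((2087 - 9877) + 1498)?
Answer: 6147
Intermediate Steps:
12439 + ((2087 - 9877) + 1498) = 12439 + (-7790 + 1498) = 12439 - 6292 = 6147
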